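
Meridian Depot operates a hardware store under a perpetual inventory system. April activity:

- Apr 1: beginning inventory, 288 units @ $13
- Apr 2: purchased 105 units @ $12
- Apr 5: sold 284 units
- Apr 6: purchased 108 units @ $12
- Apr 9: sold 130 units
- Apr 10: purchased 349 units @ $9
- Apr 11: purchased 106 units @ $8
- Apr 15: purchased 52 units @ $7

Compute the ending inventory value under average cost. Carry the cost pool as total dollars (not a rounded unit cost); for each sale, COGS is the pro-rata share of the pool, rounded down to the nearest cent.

After Apr 1: 288 on hand, pool $3,744.00 (≈ $13.0000 each)
After Apr 2: 393 on hand, pool $5,004.00 (≈ $12.7328 each)
Apr 5, sell 284: 284/393 × $5,004.00 → $3,616.12
After Apr 6: 217 on hand, pool $2,683.88 (≈ $12.3681 each)
Apr 9, sell 130: 130/217 × $2,683.88 → $1,607.85
After Apr 10: 436 on hand, pool $4,217.03 (≈ $9.6721 each)
After Apr 11: 542 on hand, pool $5,065.03 (≈ $9.3451 each)
After Apr 15: 594 on hand, pool $5,429.03 (≈ $9.1398 each)
Total COGS = $3,616.12 + $1,607.85 = $5,223.97
Ending inventory (cost pool remaining) = $5,429.03
Check: goods available $10,653.00 = COGS $5,223.97 + ending $5,429.03

Ending inventory = $5,429.03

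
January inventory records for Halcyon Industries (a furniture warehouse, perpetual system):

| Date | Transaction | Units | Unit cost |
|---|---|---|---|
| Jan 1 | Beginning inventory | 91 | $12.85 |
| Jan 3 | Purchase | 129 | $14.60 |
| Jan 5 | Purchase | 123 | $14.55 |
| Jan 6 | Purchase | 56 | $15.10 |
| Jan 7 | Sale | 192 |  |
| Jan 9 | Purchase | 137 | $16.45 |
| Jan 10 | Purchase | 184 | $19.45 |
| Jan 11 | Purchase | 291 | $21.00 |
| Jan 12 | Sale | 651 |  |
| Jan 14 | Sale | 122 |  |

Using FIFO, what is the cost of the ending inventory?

Ending inventory = $966.00

Jan 7, 192 sold [FIFO — oldest first]: 91 @ $12.85 + 101 @ $14.60 = $2,643.95
Jan 12, 651 sold [FIFO — oldest first]: 28 @ $14.60 + 123 @ $14.55 + 56 @ $15.10 + 137 @ $16.45 + 184 @ $19.45 + 123 @ $21.00 = $11,459.50
Jan 14, 122 sold [FIFO — oldest first]: 122 @ $21.00 = $2,562.00
Total COGS = $2,643.95 + $11,459.50 + $2,562.00 = $16,665.45
Ending inventory: 46 @ $21.00 = $966.00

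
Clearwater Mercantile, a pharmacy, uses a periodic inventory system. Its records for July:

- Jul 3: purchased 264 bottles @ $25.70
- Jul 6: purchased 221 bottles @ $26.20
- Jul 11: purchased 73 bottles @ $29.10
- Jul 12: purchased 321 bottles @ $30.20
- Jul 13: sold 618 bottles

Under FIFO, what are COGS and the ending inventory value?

COGS = $16,511.30; ending inventory = $7,882.20

Jul 13, 618 sold [FIFO — oldest first]: 264 @ $25.70 + 221 @ $26.20 + 73 @ $29.10 + 60 @ $30.20 = $16,511.30
Ending inventory: 261 @ $30.20 = $7,882.20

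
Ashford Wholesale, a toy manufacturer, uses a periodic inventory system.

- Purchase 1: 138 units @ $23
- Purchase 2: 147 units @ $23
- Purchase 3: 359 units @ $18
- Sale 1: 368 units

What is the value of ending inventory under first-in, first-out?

Ending inventory = $4,968

Sale 1 (368) [FIFO — oldest first]: 138 @ $23 + 147 @ $23 + 83 @ $18 = $8,049
Ending inventory: 276 @ $18 = $4,968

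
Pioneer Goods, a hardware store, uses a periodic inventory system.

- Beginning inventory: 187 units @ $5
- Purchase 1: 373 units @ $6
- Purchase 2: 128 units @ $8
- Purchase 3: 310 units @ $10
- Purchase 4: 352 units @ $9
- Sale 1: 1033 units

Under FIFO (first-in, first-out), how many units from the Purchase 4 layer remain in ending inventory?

317

Sale 1 (1033) [FIFO — oldest first]: 187 @ $5 + 373 @ $6 + 128 @ $8 + 310 @ $10 + 35 @ $9 = $7,612
Ending inventory: 317 @ $9 = $2,853
Check: goods available $10,465 = COGS $7,612 + ending $2,853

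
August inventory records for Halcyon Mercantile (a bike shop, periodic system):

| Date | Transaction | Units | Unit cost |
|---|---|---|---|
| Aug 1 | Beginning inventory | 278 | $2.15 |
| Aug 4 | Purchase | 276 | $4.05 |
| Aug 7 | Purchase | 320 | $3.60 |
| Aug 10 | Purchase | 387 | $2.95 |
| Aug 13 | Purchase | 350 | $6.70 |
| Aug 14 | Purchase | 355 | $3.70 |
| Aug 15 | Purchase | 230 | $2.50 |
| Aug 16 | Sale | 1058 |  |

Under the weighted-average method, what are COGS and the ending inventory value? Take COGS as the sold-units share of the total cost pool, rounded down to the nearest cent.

COGS = $3,971.18; ending inventory = $4,271.47

Aug 16, sell 1058: 1058/2196 × $8,242.65 → $3,971.18
Ending inventory (cost pool remaining) = $4,271.47
Check: goods available $8,242.65 = COGS $3,971.18 + ending $4,271.47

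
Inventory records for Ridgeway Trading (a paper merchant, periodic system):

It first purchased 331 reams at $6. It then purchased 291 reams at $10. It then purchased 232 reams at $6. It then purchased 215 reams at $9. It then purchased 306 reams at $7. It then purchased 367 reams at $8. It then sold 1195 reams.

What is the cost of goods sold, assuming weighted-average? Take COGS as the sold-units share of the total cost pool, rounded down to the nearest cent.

Sale 1, sell 1195: 1195/1742 × $13,301.00 → $9,124.39
Ending inventory (cost pool remaining) = $4,176.61
Check: goods available $13,301.00 = COGS $9,124.39 + ending $4,176.61

COGS = $9,124.39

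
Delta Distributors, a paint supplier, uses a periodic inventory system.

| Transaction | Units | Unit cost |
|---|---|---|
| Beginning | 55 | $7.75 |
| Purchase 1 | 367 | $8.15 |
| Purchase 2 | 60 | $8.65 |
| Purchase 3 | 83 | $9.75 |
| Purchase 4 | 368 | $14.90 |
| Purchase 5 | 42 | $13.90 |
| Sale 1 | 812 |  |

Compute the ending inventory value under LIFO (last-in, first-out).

Sale 1 (812) [LIFO — newest first]: 42 @ $13.90 + 368 @ $14.90 + 83 @ $9.75 + 60 @ $8.65 + 259 @ $8.15 = $9,506.10
Ending inventory: 55 @ $7.75 + 108 @ $8.15 = $1,306.45
Check: goods available $10,812.55 = COGS $9,506.10 + ending $1,306.45

Ending inventory = $1,306.45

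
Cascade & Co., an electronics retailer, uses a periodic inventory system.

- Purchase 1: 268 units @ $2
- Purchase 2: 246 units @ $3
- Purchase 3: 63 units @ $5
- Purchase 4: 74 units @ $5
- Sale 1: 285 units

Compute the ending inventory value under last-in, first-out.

Ending inventory = $830

Sale 1 (285) [LIFO — newest first]: 74 @ $5 + 63 @ $5 + 148 @ $3 = $1,129
Ending inventory: 268 @ $2 + 98 @ $3 = $830
Check: goods available $1,959 = COGS $1,129 + ending $830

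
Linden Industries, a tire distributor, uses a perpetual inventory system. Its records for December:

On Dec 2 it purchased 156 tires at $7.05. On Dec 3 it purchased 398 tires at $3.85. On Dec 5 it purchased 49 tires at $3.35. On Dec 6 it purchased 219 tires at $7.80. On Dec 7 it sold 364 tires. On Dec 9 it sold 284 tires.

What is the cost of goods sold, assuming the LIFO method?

Dec 7, 364 sold [LIFO — newest first]: 219 @ $7.80 + 49 @ $3.35 + 96 @ $3.85 = $2,241.95
Dec 9, 284 sold [LIFO — newest first]: 284 @ $3.85 = $1,093.40
Total COGS = $2,241.95 + $1,093.40 = $3,335.35
Ending inventory: 156 @ $7.05 + 18 @ $3.85 = $1,169.10
Check: goods available $4,504.45 = COGS $3,335.35 + ending $1,169.10

COGS = $3,335.35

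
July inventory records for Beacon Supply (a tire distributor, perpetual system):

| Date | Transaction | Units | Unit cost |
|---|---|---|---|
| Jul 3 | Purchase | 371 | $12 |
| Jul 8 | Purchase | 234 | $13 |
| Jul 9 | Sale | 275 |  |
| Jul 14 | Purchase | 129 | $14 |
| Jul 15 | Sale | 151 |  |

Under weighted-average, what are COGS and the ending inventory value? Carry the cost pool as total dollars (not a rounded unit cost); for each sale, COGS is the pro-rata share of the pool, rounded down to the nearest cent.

After Jul 3: 371 on hand, pool $4,452.00 (≈ $12.0000 each)
After Jul 8: 605 on hand, pool $7,494.00 (≈ $12.3868 each)
Jul 9, sell 275: 275/605 × $7,494.00 → $3,406.36
After Jul 14: 459 on hand, pool $5,893.64 (≈ $12.8402 each)
Jul 15, sell 151: 151/459 × $5,893.64 → $1,938.86
Total COGS = $3,406.36 + $1,938.86 = $5,345.22
Ending inventory (cost pool remaining) = $3,954.78

COGS = $5,345.22; ending inventory = $3,954.78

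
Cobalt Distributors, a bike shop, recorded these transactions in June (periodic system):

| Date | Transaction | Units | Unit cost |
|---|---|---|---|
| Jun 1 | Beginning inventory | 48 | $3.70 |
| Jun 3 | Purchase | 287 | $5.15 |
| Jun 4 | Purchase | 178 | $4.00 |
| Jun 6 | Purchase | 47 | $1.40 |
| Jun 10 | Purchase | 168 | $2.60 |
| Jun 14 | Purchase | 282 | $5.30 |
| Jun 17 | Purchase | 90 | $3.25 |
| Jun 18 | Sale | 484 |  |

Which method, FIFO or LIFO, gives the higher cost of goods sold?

FIFO

FIFO COGS: 48 @ $3.70 + 287 @ $5.15 + 149 @ $4.00 = $2,251.65
LIFO COGS: 90 @ $3.25 + 282 @ $5.30 + 112 @ $2.60 = $2,078.30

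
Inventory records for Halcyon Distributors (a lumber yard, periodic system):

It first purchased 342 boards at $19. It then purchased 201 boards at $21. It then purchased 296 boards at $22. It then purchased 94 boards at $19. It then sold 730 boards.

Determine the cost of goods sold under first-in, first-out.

Sale 1 (730) [FIFO — oldest first]: 342 @ $19 + 201 @ $21 + 187 @ $22 = $14,833
Ending inventory: 109 @ $22 + 94 @ $19 = $4,184

COGS = $14,833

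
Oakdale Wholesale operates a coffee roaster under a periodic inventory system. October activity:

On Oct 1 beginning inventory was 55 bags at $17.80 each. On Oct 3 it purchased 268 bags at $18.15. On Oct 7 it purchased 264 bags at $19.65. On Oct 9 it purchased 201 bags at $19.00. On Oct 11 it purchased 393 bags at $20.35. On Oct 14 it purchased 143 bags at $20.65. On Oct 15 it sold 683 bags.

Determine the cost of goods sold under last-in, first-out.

Oct 15, 683 sold [LIFO — newest first]: 143 @ $20.65 + 393 @ $20.35 + 147 @ $19.00 = $13,743.50
Ending inventory: 55 @ $17.80 + 268 @ $18.15 + 264 @ $19.65 + 54 @ $19.00 = $12,056.80
Check: goods available $25,800.30 = COGS $13,743.50 + ending $12,056.80

COGS = $13,743.50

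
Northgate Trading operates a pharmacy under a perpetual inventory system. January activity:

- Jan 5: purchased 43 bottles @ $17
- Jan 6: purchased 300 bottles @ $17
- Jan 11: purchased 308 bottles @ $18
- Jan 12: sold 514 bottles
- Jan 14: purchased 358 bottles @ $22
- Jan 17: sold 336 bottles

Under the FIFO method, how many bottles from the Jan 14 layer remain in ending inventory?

159

Jan 12, 514 sold [FIFO — oldest first]: 43 @ $17 + 300 @ $17 + 171 @ $18 = $8,909
Jan 17, 336 sold [FIFO — oldest first]: 137 @ $18 + 199 @ $22 = $6,844
Total COGS = $8,909 + $6,844 = $15,753
Ending inventory: 159 @ $22 = $3,498
Check: goods available $19,251 = COGS $15,753 + ending $3,498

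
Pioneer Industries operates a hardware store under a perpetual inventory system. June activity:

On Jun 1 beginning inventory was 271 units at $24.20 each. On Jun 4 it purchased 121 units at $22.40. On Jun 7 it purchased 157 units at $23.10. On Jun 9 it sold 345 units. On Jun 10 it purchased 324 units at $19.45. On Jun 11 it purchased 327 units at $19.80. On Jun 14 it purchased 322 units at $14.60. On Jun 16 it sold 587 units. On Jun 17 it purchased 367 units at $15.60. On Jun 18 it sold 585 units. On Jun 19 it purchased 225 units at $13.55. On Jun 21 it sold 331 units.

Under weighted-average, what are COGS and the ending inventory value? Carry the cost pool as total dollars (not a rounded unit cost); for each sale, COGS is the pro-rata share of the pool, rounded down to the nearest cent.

COGS = $34,863.46; ending inventory = $4,283.39

After Jun 1: 271 on hand, pool $6,558.20 (≈ $24.2000 each)
After Jun 4: 392 on hand, pool $9,268.60 (≈ $23.6444 each)
After Jun 7: 549 on hand, pool $12,895.30 (≈ $23.4887 each)
Jun 9, sell 345: 345/549 × $12,895.30 → $8,103.60
After Jun 10: 528 on hand, pool $11,093.50 (≈ $21.0104 each)
After Jun 11: 855 on hand, pool $17,568.10 (≈ $20.5475 each)
After Jun 14: 1177 on hand, pool $22,269.30 (≈ $18.9204 each)
Jun 16, sell 587: 587/1177 × $22,269.30 → $11,106.26
After Jun 17: 957 on hand, pool $16,888.24 (≈ $17.6471 each)
Jun 18, sell 585: 585/957 × $16,888.24 → $10,323.53
After Jun 19: 597 on hand, pool $9,613.46 (≈ $16.1029 each)
Jun 21, sell 331: 331/597 × $9,613.46 → $5,330.07
Total COGS = $8,103.60 + $11,106.26 + $10,323.53 + $5,330.07 = $34,863.46
Ending inventory (cost pool remaining) = $4,283.39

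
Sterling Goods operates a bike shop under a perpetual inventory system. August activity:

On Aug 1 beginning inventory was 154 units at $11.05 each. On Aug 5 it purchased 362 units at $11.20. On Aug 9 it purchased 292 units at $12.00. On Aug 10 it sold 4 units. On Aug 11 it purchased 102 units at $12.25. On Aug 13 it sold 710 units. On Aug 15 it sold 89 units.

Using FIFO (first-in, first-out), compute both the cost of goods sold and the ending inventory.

Aug 10, 4 sold [FIFO — oldest first]: 4 @ $11.05 = $44.20
Aug 13, 710 sold [FIFO — oldest first]: 150 @ $11.05 + 362 @ $11.20 + 198 @ $12.00 = $8,087.90
Aug 15, 89 sold [FIFO — oldest first]: 89 @ $12.00 = $1,068.00
Total COGS = $44.20 + $8,087.90 + $1,068.00 = $9,200.10
Ending inventory: 5 @ $12.00 + 102 @ $12.25 = $1,309.50

COGS = $9,200.10; ending inventory = $1,309.50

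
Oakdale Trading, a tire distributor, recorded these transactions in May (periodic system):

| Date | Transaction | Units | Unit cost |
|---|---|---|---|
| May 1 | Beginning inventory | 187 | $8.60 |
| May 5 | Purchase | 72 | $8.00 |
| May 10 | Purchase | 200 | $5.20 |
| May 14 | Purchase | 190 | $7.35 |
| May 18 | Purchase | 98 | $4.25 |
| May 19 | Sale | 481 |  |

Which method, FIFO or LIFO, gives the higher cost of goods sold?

FIFO

FIFO COGS: 187 @ $8.60 + 72 @ $8.00 + 200 @ $5.20 + 22 @ $7.35 = $3,385.90
LIFO COGS: 98 @ $4.25 + 190 @ $7.35 + 193 @ $5.20 = $2,816.60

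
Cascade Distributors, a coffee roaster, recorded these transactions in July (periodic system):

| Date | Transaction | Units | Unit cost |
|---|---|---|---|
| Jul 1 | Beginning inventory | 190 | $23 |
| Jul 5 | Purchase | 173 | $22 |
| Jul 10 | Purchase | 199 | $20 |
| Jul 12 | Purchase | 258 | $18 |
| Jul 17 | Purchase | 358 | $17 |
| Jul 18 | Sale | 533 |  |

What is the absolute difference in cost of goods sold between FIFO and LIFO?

$2,340

FIFO COGS: 190 @ $23 + 173 @ $22 + 170 @ $20 = $11,576
LIFO COGS: 358 @ $17 + 175 @ $18 = $9,236
Difference = |$11,576 − $9,236| = $2,340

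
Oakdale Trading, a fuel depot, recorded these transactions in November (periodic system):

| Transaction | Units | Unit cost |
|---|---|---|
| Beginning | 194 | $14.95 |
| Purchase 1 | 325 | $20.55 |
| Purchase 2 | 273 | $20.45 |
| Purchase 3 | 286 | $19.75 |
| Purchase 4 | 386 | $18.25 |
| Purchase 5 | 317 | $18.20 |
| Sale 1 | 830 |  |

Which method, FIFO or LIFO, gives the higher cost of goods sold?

FIFO

FIFO COGS: 194 @ $14.95 + 325 @ $20.55 + 273 @ $20.45 + 38 @ $19.75 = $15,912.40
LIFO COGS: 317 @ $18.20 + 386 @ $18.25 + 127 @ $19.75 = $15,322.15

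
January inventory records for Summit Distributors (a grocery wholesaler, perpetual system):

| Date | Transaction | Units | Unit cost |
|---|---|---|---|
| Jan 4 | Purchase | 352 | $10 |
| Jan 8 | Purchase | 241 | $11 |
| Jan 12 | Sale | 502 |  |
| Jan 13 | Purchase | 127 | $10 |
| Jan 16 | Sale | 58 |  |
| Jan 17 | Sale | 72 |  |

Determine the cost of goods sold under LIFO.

Jan 12, 502 sold [LIFO — newest first]: 241 @ $11 + 261 @ $10 = $5,261
Jan 16, 58 sold [LIFO — newest first]: 58 @ $10 = $580
Jan 17, 72 sold [LIFO — newest first]: 69 @ $10 + 3 @ $10 = $720
Total COGS = $5,261 + $580 + $720 = $6,561
Ending inventory: 88 @ $10 = $880
Check: goods available $7,441 = COGS $6,561 + ending $880

COGS = $6,561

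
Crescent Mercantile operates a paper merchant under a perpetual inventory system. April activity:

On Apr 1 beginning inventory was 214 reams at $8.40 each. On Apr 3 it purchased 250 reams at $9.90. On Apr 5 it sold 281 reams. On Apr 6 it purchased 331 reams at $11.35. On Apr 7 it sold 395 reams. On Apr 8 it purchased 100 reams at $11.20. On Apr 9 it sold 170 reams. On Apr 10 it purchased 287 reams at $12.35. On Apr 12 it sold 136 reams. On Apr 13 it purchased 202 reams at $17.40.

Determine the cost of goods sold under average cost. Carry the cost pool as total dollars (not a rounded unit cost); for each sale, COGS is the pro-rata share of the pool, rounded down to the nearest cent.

After Apr 1: 214 on hand, pool $1,797.60 (≈ $8.4000 each)
After Apr 3: 464 on hand, pool $4,272.60 (≈ $9.2082 each)
Apr 5, sell 281: 281/464 × $4,272.60 → $2,587.50
After Apr 6: 514 on hand, pool $5,441.95 (≈ $10.5875 each)
Apr 7, sell 395: 395/514 × $5,441.95 → $4,182.04
After Apr 8: 219 on hand, pool $2,379.91 (≈ $10.8672 each)
Apr 9, sell 170: 170/219 × $2,379.91 → $1,847.41
After Apr 10: 336 on hand, pool $4,076.95 (≈ $12.1338 each)
Apr 12, sell 136: 136/336 × $4,076.95 → $1,650.19
After Apr 13: 402 on hand, pool $5,941.56 (≈ $14.7800 each)
Total COGS = $2,587.50 + $4,182.04 + $1,847.41 + $1,650.19 = $10,267.14
Ending inventory (cost pool remaining) = $5,941.56

COGS = $10,267.14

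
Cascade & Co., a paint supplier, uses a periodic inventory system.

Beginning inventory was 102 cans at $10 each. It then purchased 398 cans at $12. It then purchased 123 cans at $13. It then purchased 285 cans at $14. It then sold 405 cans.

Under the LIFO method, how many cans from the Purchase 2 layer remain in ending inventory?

3

Sale 1 (405) [LIFO — newest first]: 285 @ $14 + 120 @ $13 = $5,550
Ending inventory: 102 @ $10 + 398 @ $12 + 3 @ $13 = $5,835
Check: goods available $11,385 = COGS $5,550 + ending $5,835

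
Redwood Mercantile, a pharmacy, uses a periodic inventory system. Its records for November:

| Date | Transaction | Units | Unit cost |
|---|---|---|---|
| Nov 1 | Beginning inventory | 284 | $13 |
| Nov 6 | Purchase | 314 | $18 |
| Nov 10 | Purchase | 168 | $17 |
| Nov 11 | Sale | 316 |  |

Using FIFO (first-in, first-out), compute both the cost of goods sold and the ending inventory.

Nov 11, 316 sold [FIFO — oldest first]: 284 @ $13 + 32 @ $18 = $4,268
Ending inventory: 282 @ $18 + 168 @ $17 = $7,932

COGS = $4,268; ending inventory = $7,932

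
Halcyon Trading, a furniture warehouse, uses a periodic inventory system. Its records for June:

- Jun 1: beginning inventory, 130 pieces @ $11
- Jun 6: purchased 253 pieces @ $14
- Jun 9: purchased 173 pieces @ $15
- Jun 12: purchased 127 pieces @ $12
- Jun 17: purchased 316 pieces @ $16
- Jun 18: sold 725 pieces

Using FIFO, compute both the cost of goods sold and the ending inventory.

Jun 18, 725 sold [FIFO — oldest first]: 130 @ $11 + 253 @ $14 + 173 @ $15 + 127 @ $12 + 42 @ $16 = $9,763
Ending inventory: 274 @ $16 = $4,384

COGS = $9,763; ending inventory = $4,384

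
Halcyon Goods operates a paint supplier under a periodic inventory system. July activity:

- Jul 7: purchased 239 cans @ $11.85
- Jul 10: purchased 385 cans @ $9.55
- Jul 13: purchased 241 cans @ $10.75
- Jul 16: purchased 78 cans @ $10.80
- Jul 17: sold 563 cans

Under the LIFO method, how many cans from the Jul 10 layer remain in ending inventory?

141

Jul 17, 563 sold [LIFO — newest first]: 78 @ $10.80 + 241 @ $10.75 + 244 @ $9.55 = $5,763.35
Ending inventory: 239 @ $11.85 + 141 @ $9.55 = $4,178.70
Check: goods available $9,942.05 = COGS $5,763.35 + ending $4,178.70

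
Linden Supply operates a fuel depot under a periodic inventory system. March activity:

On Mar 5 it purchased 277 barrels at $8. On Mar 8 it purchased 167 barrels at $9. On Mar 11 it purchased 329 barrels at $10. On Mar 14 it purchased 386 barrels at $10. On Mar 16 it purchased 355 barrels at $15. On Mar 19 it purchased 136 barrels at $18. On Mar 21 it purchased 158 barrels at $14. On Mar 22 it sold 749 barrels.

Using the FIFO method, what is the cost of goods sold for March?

Mar 22, 749 sold [FIFO — oldest first]: 277 @ $8 + 167 @ $9 + 305 @ $10 = $6,769
Ending inventory: 24 @ $10 + 386 @ $10 + 355 @ $15 + 136 @ $18 + 158 @ $14 = $14,085

COGS = $6,769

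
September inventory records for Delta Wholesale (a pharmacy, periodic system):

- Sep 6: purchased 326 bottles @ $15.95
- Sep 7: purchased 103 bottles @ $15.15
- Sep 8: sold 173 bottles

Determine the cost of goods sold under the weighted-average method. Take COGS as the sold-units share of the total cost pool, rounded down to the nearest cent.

COGS = $2,726.12

Sep 8, sell 173: 173/429 × $6,760.15 → $2,726.12
Ending inventory (cost pool remaining) = $4,034.03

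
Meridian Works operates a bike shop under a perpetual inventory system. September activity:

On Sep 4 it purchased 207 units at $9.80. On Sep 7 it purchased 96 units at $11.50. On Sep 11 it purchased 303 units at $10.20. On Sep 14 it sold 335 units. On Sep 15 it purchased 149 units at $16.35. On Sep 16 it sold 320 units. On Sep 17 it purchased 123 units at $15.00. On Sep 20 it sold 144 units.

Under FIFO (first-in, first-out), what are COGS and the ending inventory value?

Sep 14, 335 sold [FIFO — oldest first]: 207 @ $9.80 + 96 @ $11.50 + 32 @ $10.20 = $3,459.00
Sep 16, 320 sold [FIFO — oldest first]: 271 @ $10.20 + 49 @ $16.35 = $3,565.35
Sep 20, 144 sold [FIFO — oldest first]: 100 @ $16.35 + 44 @ $15.00 = $2,295.00
Total COGS = $3,459.00 + $3,565.35 + $2,295.00 = $9,319.35
Ending inventory: 79 @ $15.00 = $1,185.00
Check: goods available $10,504.35 = COGS $9,319.35 + ending $1,185.00

COGS = $9,319.35; ending inventory = $1,185.00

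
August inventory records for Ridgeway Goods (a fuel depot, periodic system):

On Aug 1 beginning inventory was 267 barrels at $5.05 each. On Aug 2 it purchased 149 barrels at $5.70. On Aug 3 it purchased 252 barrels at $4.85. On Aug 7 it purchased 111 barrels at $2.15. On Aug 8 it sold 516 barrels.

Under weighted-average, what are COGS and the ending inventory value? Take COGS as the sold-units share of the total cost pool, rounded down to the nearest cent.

Aug 8, sell 516: 516/779 × $3,658.50 → $2,423.34
Ending inventory (cost pool remaining) = $1,235.16
Check: goods available $3,658.50 = COGS $2,423.34 + ending $1,235.16

COGS = $2,423.34; ending inventory = $1,235.16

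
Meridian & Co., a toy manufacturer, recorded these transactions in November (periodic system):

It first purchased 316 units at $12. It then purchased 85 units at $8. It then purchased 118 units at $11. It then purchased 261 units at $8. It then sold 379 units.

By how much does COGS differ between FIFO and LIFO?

$910

FIFO COGS: 316 @ $12 + 63 @ $8 = $4,296
LIFO COGS: 261 @ $8 + 118 @ $11 = $3,386
Difference = |$4,296 − $3,386| = $910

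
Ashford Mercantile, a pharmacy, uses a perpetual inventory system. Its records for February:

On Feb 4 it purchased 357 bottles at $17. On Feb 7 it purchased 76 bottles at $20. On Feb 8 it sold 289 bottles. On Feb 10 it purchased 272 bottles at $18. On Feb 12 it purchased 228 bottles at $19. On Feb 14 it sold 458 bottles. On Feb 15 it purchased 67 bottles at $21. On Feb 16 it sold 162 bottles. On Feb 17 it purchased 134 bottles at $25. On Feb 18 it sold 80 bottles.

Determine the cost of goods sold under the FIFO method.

COGS = $17,993

Feb 8, 289 sold [FIFO — oldest first]: 289 @ $17 = $4,913
Feb 14, 458 sold [FIFO — oldest first]: 68 @ $17 + 76 @ $20 + 272 @ $18 + 42 @ $19 = $8,370
Feb 16, 162 sold [FIFO — oldest first]: 162 @ $19 = $3,078
Feb 18, 80 sold [FIFO — oldest first]: 24 @ $19 + 56 @ $21 = $1,632
Total COGS = $4,913 + $8,370 + $3,078 + $1,632 = $17,993
Ending inventory: 11 @ $21 + 134 @ $25 = $3,581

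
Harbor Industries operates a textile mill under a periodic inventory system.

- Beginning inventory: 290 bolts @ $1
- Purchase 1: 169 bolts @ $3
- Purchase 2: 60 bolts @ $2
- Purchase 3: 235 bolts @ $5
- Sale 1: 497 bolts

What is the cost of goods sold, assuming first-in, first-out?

Sale 1 (497) [FIFO — oldest first]: 290 @ $1 + 169 @ $3 + 38 @ $2 = $873
Ending inventory: 22 @ $2 + 235 @ $5 = $1,219

COGS = $873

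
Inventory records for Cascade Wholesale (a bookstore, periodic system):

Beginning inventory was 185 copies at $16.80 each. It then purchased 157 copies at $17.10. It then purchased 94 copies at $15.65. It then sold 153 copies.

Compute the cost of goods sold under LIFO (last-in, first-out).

COGS = $2,480.00

Sale 1 (153) [LIFO — newest first]: 94 @ $15.65 + 59 @ $17.10 = $2,480.00
Ending inventory: 185 @ $16.80 + 98 @ $17.10 = $4,783.80
Check: goods available $7,263.80 = COGS $2,480.00 + ending $4,783.80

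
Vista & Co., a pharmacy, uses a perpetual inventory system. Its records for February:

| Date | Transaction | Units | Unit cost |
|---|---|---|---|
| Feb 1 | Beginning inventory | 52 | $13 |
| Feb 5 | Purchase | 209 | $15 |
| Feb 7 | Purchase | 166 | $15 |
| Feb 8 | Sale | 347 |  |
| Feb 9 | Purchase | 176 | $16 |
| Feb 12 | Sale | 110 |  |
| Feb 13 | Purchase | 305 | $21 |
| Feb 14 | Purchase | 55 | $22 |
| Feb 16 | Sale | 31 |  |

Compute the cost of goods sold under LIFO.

Feb 8, 347 sold [LIFO — newest first]: 166 @ $15 + 181 @ $15 = $5,205
Feb 12, 110 sold [LIFO — newest first]: 110 @ $16 = $1,760
Feb 16, 31 sold [LIFO — newest first]: 31 @ $22 = $682
Total COGS = $5,205 + $1,760 + $682 = $7,647
Ending inventory: 52 @ $13 + 28 @ $15 + 66 @ $16 + 305 @ $21 + 24 @ $22 = $9,085
Check: goods available $16,732 = COGS $7,647 + ending $9,085

COGS = $7,647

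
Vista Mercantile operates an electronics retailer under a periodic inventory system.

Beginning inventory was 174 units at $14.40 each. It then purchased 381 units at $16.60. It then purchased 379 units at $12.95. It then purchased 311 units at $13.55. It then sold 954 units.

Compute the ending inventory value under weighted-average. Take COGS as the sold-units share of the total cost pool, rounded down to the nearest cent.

Sale 1, sell 954: 954/1245 × $17,952.30 → $13,756.22
Ending inventory (cost pool remaining) = $4,196.08

Ending inventory = $4,196.08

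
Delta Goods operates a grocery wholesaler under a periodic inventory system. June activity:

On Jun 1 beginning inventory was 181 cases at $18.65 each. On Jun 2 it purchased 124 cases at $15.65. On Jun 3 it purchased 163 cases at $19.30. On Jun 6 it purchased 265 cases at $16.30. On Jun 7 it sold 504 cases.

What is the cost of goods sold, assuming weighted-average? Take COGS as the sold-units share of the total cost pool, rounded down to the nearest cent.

COGS = $8,788.47

Jun 7, sell 504: 504/733 × $12,781.65 → $8,788.47
Ending inventory (cost pool remaining) = $3,993.18
Check: goods available $12,781.65 = COGS $8,788.47 + ending $3,993.18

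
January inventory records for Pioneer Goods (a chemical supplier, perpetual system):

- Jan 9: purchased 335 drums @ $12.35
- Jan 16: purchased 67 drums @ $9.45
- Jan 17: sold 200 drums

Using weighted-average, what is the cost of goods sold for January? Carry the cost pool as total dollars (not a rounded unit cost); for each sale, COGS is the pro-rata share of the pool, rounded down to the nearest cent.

After Jan 9: 335 on hand, pool $4,137.25 (≈ $12.3500 each)
After Jan 16: 402 on hand, pool $4,770.40 (≈ $11.8667 each)
Jan 17, sell 200: 200/402 × $4,770.40 → $2,373.33
Ending inventory (cost pool remaining) = $2,397.07

COGS = $2,373.33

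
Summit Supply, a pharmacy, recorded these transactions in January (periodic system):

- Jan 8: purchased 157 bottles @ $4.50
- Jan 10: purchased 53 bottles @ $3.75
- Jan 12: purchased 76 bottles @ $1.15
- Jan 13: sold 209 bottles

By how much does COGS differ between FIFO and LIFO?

$255.35

FIFO COGS: 157 @ $4.50 + 52 @ $3.75 = $901.50
LIFO COGS: 76 @ $1.15 + 53 @ $3.75 + 80 @ $4.50 = $646.15
Difference = |$901.50 − $646.15| = $255.35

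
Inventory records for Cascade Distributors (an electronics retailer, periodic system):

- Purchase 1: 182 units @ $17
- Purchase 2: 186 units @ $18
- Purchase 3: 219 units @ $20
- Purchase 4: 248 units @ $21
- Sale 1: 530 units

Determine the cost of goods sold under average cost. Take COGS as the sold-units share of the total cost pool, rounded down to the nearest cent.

Sale 1, sell 530: 530/835 × $16,030.00 → $10,174.73
Ending inventory (cost pool remaining) = $5,855.27
Check: goods available $16,030.00 = COGS $10,174.73 + ending $5,855.27

COGS = $10,174.73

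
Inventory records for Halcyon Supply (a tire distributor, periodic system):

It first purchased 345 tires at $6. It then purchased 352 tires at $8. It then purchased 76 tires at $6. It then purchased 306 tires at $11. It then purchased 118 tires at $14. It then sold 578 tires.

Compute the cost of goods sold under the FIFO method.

COGS = $3,934

Sale 1 (578) [FIFO — oldest first]: 345 @ $6 + 233 @ $8 = $3,934
Ending inventory: 119 @ $8 + 76 @ $6 + 306 @ $11 + 118 @ $14 = $6,426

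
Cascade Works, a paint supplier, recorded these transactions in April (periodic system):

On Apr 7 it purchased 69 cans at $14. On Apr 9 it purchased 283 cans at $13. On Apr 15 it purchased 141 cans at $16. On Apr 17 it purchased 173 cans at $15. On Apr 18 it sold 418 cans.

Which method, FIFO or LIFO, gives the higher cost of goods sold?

FIFO COGS: 69 @ $14 + 283 @ $13 + 66 @ $16 = $5,701
LIFO COGS: 173 @ $15 + 141 @ $16 + 104 @ $13 = $6,203

LIFO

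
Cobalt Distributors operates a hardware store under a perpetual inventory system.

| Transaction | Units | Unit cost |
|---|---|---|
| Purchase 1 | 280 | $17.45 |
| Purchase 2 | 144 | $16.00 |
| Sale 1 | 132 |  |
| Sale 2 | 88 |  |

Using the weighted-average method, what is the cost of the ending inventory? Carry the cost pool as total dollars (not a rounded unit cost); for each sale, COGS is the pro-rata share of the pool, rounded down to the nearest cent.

Ending inventory = $3,459.35

After Purchase 1: 280 on hand, pool $4,886.00 (≈ $17.4500 each)
After Purchase 2: 424 on hand, pool $7,190.00 (≈ $16.9575 each)
Sale 1, sell 132: 132/424 × $7,190.00 → $2,238.39
Sale 2, sell 88: 88/292 × $4,951.61 → $1,492.26
Total COGS = $2,238.39 + $1,492.26 = $3,730.65
Ending inventory (cost pool remaining) = $3,459.35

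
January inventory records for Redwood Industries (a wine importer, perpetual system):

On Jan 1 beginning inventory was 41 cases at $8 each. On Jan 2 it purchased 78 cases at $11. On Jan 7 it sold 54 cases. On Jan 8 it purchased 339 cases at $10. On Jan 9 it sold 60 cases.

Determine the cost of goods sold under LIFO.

COGS = $1,194

Jan 7, 54 sold [LIFO — newest first]: 54 @ $11 = $594
Jan 9, 60 sold [LIFO — newest first]: 60 @ $10 = $600
Total COGS = $594 + $600 = $1,194
Ending inventory: 41 @ $8 + 24 @ $11 + 279 @ $10 = $3,382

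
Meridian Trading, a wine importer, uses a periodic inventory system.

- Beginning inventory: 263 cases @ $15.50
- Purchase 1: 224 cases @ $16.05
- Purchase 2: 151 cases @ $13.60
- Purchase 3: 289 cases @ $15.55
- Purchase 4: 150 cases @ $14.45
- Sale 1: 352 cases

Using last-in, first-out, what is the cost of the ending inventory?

Sale 1 (352) [LIFO — newest first]: 150 @ $14.45 + 202 @ $15.55 = $5,308.60
Ending inventory: 263 @ $15.50 + 224 @ $16.05 + 151 @ $13.60 + 87 @ $15.55 = $11,078.15

Ending inventory = $11,078.15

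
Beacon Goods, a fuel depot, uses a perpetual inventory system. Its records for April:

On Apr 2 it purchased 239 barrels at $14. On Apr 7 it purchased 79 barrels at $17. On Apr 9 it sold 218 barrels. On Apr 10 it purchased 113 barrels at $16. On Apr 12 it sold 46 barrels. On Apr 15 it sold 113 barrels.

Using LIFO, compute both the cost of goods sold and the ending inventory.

Apr 9, 218 sold [LIFO — newest first]: 79 @ $17 + 139 @ $14 = $3,289
Apr 12, 46 sold [LIFO — newest first]: 46 @ $16 = $736
Apr 15, 113 sold [LIFO — newest first]: 67 @ $16 + 46 @ $14 = $1,716
Total COGS = $3,289 + $736 + $1,716 = $5,741
Ending inventory: 54 @ $14 = $756

COGS = $5,741; ending inventory = $756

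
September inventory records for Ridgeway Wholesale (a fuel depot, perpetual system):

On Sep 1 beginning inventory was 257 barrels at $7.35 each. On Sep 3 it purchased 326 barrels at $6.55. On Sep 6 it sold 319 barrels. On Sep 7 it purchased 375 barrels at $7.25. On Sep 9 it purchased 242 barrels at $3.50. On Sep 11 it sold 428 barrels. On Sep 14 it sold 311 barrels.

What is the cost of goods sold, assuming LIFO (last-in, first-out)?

COGS = $6,546.30

Sep 6, 319 sold [LIFO — newest first]: 319 @ $6.55 = $2,089.45
Sep 11, 428 sold [LIFO — newest first]: 242 @ $3.50 + 186 @ $7.25 = $2,195.50
Sep 14, 311 sold [LIFO — newest first]: 189 @ $7.25 + 7 @ $6.55 + 115 @ $7.35 = $2,261.35
Total COGS = $2,089.45 + $2,195.50 + $2,261.35 = $6,546.30
Ending inventory: 142 @ $7.35 = $1,043.70
Check: goods available $7,590.00 = COGS $6,546.30 + ending $1,043.70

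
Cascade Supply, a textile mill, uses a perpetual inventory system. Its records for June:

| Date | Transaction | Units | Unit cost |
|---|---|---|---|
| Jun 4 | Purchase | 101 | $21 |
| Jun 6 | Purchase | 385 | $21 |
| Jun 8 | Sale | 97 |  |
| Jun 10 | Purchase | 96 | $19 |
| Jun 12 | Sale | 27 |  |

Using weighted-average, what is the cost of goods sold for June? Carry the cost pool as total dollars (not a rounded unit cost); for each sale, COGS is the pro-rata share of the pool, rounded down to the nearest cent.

After Jun 4: 101 on hand, pool $2,121.00 (≈ $21.0000 each)
After Jun 6: 486 on hand, pool $10,206.00 (≈ $21.0000 each)
Jun 8, sell 97: 97/486 × $10,206.00 → $2,037.00
After Jun 10: 485 on hand, pool $9,993.00 (≈ $20.6041 each)
Jun 12, sell 27: 27/485 × $9,993.00 → $556.31
Total COGS = $2,037.00 + $556.31 = $2,593.31
Ending inventory (cost pool remaining) = $9,436.69

COGS = $2,593.31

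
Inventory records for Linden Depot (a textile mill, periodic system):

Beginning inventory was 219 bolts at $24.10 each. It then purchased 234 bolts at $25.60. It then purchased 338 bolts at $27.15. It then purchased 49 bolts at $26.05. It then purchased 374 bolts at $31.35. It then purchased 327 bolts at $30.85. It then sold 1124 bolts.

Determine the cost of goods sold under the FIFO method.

COGS = $30,624.85

Sale 1 (1124) [FIFO — oldest first]: 219 @ $24.10 + 234 @ $25.60 + 338 @ $27.15 + 49 @ $26.05 + 284 @ $31.35 = $30,624.85
Ending inventory: 90 @ $31.35 + 327 @ $30.85 = $12,909.45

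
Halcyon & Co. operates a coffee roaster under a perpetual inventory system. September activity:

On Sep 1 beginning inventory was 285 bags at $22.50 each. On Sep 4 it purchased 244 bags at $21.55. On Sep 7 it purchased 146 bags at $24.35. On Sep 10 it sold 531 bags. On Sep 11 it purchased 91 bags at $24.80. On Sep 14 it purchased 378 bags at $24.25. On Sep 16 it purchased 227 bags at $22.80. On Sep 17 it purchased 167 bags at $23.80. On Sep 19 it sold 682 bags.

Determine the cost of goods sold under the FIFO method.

Sep 10, 531 sold [FIFO — oldest first]: 285 @ $22.50 + 244 @ $21.55 + 2 @ $24.35 = $11,719.40
Sep 19, 682 sold [FIFO — oldest first]: 144 @ $24.35 + 91 @ $24.80 + 378 @ $24.25 + 69 @ $22.80 = $16,502.90
Total COGS = $11,719.40 + $16,502.90 = $28,222.30
Ending inventory: 158 @ $22.80 + 167 @ $23.80 = $7,577.00

COGS = $28,222.30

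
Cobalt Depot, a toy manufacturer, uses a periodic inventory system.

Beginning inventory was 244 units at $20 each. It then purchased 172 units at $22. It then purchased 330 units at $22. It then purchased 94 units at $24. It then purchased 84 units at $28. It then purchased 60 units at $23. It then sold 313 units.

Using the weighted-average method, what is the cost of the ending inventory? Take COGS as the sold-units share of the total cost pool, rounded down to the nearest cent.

Sale 1, sell 313: 313/984 × $21,912.00 → $6,969.97
Ending inventory (cost pool remaining) = $14,942.03

Ending inventory = $14,942.03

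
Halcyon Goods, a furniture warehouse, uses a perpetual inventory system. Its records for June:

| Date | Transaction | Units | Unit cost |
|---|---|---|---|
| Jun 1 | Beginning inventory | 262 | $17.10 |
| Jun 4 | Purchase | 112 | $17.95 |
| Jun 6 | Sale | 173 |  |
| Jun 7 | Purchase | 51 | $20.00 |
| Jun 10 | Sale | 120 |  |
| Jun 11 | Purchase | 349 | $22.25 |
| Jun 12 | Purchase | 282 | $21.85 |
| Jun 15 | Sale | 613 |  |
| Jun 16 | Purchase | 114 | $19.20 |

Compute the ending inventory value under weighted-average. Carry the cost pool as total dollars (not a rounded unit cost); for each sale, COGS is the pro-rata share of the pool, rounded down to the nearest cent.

After Jun 1: 262 on hand, pool $4,480.20 (≈ $17.1000 each)
After Jun 4: 374 on hand, pool $6,490.60 (≈ $17.3545 each)
Jun 6, sell 173: 173/374 × $6,490.60 → $3,002.33
After Jun 7: 252 on hand, pool $4,508.27 (≈ $17.8900 each)
Jun 10, sell 120: 120/252 × $4,508.27 → $2,146.79
After Jun 11: 481 on hand, pool $10,126.73 (≈ $21.0535 each)
After Jun 12: 763 on hand, pool $16,288.43 (≈ $21.3479 each)
Jun 15, sell 613: 613/763 × $16,288.43 → $13,086.24
After Jun 16: 264 on hand, pool $5,390.99 (≈ $20.4204 each)
Total COGS = $3,002.33 + $2,146.79 + $13,086.24 = $18,235.36
Ending inventory (cost pool remaining) = $5,390.99

Ending inventory = $5,390.99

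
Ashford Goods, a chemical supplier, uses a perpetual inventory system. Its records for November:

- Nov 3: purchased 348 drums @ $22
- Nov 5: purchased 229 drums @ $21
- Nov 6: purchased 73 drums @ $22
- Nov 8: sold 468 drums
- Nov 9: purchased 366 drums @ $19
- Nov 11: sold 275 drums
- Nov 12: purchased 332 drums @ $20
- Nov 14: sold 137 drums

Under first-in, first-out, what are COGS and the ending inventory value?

COGS = $18,441; ending inventory = $9,224

Nov 8, 468 sold [FIFO — oldest first]: 348 @ $22 + 120 @ $21 = $10,176
Nov 11, 275 sold [FIFO — oldest first]: 109 @ $21 + 73 @ $22 + 93 @ $19 = $5,662
Nov 14, 137 sold [FIFO — oldest first]: 137 @ $19 = $2,603
Total COGS = $10,176 + $5,662 + $2,603 = $18,441
Ending inventory: 136 @ $19 + 332 @ $20 = $9,224
Check: goods available $27,665 = COGS $18,441 + ending $9,224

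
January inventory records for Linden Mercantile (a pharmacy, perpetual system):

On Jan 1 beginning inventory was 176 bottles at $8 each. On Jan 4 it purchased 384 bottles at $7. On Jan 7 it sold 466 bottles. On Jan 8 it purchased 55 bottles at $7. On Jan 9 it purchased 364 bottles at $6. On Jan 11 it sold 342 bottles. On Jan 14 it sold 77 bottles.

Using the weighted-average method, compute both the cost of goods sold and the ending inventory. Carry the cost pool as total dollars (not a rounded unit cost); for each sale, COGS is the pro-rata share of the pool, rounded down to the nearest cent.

After Jan 1: 176 on hand, pool $1,408.00 (≈ $8.0000 each)
After Jan 4: 560 on hand, pool $4,096.00 (≈ $7.3143 each)
Jan 7, sell 466: 466/560 × $4,096.00 → $3,408.45
After Jan 8: 149 on hand, pool $1,072.55 (≈ $7.1983 each)
After Jan 9: 513 on hand, pool $3,256.55 (≈ $6.3481 each)
Jan 11, sell 342: 342/513 × $3,256.55 → $2,171.03
Jan 14, sell 77: 77/171 × $1,085.52 → $488.80
Total COGS = $3,408.45 + $2,171.03 + $488.80 = $6,068.28
Ending inventory (cost pool remaining) = $596.72

COGS = $6,068.28; ending inventory = $596.72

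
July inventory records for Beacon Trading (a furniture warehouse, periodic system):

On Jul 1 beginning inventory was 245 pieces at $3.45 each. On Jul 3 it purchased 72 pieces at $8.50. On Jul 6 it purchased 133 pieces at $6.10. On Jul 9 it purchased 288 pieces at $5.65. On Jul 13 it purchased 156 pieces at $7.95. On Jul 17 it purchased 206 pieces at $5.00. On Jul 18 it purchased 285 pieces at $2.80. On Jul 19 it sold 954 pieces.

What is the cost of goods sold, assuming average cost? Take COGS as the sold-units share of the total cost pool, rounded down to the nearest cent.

Jul 19, sell 954: 954/1385 × $6,963.95 → $4,796.82
Ending inventory (cost pool remaining) = $2,167.13

COGS = $4,796.82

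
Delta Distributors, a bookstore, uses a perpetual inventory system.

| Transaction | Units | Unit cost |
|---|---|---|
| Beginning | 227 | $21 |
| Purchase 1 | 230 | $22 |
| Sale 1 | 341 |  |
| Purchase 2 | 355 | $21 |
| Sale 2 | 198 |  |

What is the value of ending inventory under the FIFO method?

Ending inventory = $5,733

Sale 1 (341) [FIFO — oldest first]: 227 @ $21 + 114 @ $22 = $7,275
Sale 2 (198) [FIFO — oldest first]: 116 @ $22 + 82 @ $21 = $4,274
Total COGS = $7,275 + $4,274 = $11,549
Ending inventory: 273 @ $21 = $5,733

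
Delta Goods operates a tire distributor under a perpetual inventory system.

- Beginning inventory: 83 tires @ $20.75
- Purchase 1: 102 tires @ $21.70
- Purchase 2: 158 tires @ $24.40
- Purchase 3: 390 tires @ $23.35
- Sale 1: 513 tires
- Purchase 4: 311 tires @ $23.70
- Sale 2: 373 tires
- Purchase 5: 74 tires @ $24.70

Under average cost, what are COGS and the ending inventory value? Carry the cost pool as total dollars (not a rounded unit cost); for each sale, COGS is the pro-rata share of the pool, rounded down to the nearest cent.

After Beginning: 83 on hand, pool $1,722.25 (≈ $20.7500 each)
After Purchase 1: 185 on hand, pool $3,935.65 (≈ $21.2738 each)
After Purchase 2: 343 on hand, pool $7,790.85 (≈ $22.7138 each)
After Purchase 3: 733 on hand, pool $16,897.35 (≈ $23.0523 each)
Sale 1, sell 513: 513/733 × $16,897.35 → $11,825.83
After Purchase 4: 531 on hand, pool $12,442.22 (≈ $23.4317 each)
Sale 2, sell 373: 373/531 × $12,442.22 → $8,740.01
After Purchase 5: 232 on hand, pool $5,530.01 (≈ $23.8362 each)
Total COGS = $11,825.83 + $8,740.01 = $20,565.84
Ending inventory (cost pool remaining) = $5,530.01
Check: goods available $26,095.85 = COGS $20,565.84 + ending $5,530.01

COGS = $20,565.84; ending inventory = $5,530.01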